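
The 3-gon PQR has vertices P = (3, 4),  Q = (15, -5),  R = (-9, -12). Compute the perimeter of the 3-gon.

|PQ| = √((12)² + (-9)²) = √225 = 15
|QR| = √((-24)² + (-7)²) = √625 = 25
|RP| = √((12)² + (16)²) = √400 = 20
Perimeter = 15 + 25 + 20 = 60.

60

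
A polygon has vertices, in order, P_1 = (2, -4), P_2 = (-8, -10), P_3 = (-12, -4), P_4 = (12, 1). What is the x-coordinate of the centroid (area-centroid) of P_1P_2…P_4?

-98/33

Apply the shoelace (surveyor's) formula. First the cross-terms c_i = x_i·y_{i+1} − x_{i+1}·y_i:
  -52, -88, 36, -50  ⇒  2A = -154, A = -77.
Then Σ (x_i + x_{i+1})·c_i = 1372, so x̄ = 1372 / (6·(-77)) = -98/33.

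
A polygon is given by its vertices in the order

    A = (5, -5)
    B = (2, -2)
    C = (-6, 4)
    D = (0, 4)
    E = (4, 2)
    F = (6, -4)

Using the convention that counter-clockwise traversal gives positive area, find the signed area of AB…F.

Cross-terms: 0, -4, -24, -16, -28, -10  ⇒  Σ = -82
Signed area = Σ/2 = -41 (negative ⇒ clockwise traversal).

-41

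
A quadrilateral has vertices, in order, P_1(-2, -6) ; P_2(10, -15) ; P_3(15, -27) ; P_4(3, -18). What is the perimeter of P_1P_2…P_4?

56

|P_1P_2| = √((12)² + (-9)²) = √225 = 15
|P_2P_3| = √((5)² + (-12)²) = √169 = 13
|P_3P_4| = √((-12)² + (9)²) = √225 = 15
|P_4P_1| = √((-5)² + (12)²) = √169 = 13
Perimeter = 15 + 13 + 15 + 13 = 56.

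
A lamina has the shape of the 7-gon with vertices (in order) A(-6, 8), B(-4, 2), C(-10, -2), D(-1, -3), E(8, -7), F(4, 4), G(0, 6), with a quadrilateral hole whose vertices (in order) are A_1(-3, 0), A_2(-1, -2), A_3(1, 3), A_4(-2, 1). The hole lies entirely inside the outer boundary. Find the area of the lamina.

106

Outer boundary:
Apply the surveyor's formula: 2A = Σ (x_i·y_{i+1} − x_{i+1}·y_i), indices taken mod 7.
Cross-terms: 20, 28, 28, 31, 60, 24, 36  ⇒  Σ = 227
Area = |Σ|/2 = 113.5.
Hole:
Apply the shoelace formula: 2A = Σ (x_i·y_{i+1} − x_{i+1}·y_i), indices taken mod 4.
A_1→A_2: (-3)(-2) − (-1)(0) = 6
A_2→A_3: (-1)(3) − (1)(-2) = -1
A_3→A_4: (1)(1) − (-2)(3) = 7
A_4→A_1: (-2)(0) − (-3)(1) = 3
Σ = 15
Area = |Σ|/2 = 7.5.
Net area = 113.5 − 7.5 = 106.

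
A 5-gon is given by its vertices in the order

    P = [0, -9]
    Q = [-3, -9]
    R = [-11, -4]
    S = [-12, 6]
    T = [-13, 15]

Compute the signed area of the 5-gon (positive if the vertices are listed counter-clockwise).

Apply the shoelace (surveyor's) formula: 2A = Σ (x_i·y_{i+1} − x_{i+1}·y_i), indices taken mod 5.
P→Q: (0)(-9) − (-3)(-9) = -27
Q→R: (-3)(-4) − (-11)(-9) = -87
R→S: (-11)(6) − (-12)(-4) = -114
S→T: (-12)(15) − (-13)(6) = -102
T→P: (-13)(-9) − (0)(15) = 117
Σ = -213
Signed area = Σ/2 = -106.5 (negative ⇒ clockwise traversal).

-106.5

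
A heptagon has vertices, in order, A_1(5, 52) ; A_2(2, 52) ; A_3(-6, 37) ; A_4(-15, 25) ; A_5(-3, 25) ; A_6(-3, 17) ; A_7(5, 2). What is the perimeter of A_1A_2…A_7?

122

|A_1A_2| = √((-3)² + (0)²) = √9 = 3
|A_2A_3| = √((-8)² + (-15)²) = √289 = 17
|A_3A_4| = √((-9)² + (-12)²) = √225 = 15
|A_4A_5| = √((12)² + (0)²) = √144 = 12
|A_5A_6| = √((0)² + (-8)²) = √64 = 8
|A_6A_7| = √((8)² + (-15)²) = √289 = 17
|A_7A_1| = √((0)² + (50)²) = √2500 = 50
Perimeter = 3 + 17 + 15 + 12 + 8 + 17 + 50 = 122.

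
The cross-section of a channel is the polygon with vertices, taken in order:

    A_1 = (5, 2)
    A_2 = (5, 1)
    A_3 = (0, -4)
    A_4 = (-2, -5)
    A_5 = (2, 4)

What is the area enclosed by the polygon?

23.5

Apply Gauss's area formula: 2A = Σ (x_i·y_{i+1} − x_{i+1}·y_i), indices taken mod 5.
Cross-terms: -5, -20, -8, 2, -16  ⇒  Σ = -47
Area = |Σ|/2 = 23.5.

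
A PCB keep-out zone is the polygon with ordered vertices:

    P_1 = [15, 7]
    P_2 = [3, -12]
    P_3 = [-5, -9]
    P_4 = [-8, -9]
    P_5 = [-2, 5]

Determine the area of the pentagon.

Apply the surveyor's formula: 2A = Σ (x_i·y_{i+1} − x_{i+1}·y_i), indices taken mod 5.
Cross-terms: -201, -87, -27, -58, -89  ⇒  Σ = -462
Area = |Σ|/2 = 231.

231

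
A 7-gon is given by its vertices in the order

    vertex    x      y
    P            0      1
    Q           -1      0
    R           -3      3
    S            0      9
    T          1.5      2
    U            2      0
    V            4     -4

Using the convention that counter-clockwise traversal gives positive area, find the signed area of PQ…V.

Apply the shoelace (surveyor's) formula: 2A = Σ (x_i·y_{i+1} − x_{i+1}·y_i), indices taken mod 7.
Σ = (1) + (-3) + (-27) + (-13.5) + (-4) + (-8) + (4) = -50.5
Signed area = Σ/2 = -25.25 (negative ⇒ clockwise traversal).

-25.25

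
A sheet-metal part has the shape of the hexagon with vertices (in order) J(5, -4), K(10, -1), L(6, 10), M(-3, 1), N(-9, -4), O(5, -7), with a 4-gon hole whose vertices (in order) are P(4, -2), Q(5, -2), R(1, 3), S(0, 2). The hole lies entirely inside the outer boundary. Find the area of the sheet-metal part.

Outer boundary:
Cross-terms: 35, 106, 36, 21, 83, 15  ⇒  Σ = 296
Area = |Σ|/2 = 148.
Hole:
Σ = (2) + (17) + (2) + (-8) = 13
Area = |Σ|/2 = 6.5.
Net area = 148 − 6.5 = 141.5.

141.5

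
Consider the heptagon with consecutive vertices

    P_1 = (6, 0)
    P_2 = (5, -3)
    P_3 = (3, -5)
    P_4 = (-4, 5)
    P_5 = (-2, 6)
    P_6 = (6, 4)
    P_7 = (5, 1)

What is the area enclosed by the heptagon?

Σ = (-18) + (-16) + (-5) + (-14) + (-44) + (-14) + (-6) = -117
Area = |Σ|/2 = 58.5.

58.5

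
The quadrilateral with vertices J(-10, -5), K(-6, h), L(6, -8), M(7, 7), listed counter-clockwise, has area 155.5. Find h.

The doubled signed area Σ (x_i y_{i+1} − x_{i+1} y_i) is linear in h.
With h=0 it equals 151; the coefficient of h is -16 (from the two edges through K).
So -16·h + 151 = 2·155.5 = 311 ⇒ h = -10.

-10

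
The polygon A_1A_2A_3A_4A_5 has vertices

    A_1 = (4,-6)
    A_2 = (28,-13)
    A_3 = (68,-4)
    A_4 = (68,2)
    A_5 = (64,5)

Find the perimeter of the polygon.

|A_1A_2| = √((24)² + (-7)²) = √625 = 25
|A_2A_3| = √((40)² + (9)²) = √1681 = 41
|A_3A_4| = √((0)² + (6)²) = √36 = 6
|A_4A_5| = √((-4)² + (3)²) = √25 = 5
|A_5A_1| = √((-60)² + (-11)²) = √3721 = 61
Perimeter = 25 + 41 + 6 + 5 + 61 = 138.

138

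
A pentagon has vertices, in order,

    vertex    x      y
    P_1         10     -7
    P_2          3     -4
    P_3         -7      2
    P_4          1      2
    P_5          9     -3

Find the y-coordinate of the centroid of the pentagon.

Apply the shoelace formula. First the cross-terms c_i = x_i·y_{i+1} − x_{i+1}·y_i:
  -19, -22, -16, -21, -33  ⇒  2A = -111, A = -55.5.
Then Σ (y_i + y_{i+1})·c_i = 540, so ȳ = 540 / (6·(-55.5)) = -60/37.

-60/37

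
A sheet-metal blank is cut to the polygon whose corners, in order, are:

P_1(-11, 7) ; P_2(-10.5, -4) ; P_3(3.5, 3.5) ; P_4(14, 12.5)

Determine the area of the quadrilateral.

162.5

Apply Gauss's area formula: 2A = Σ (x_i·y_{i+1} − x_{i+1}·y_i), indices taken mod 4.
Cross-terms: 117.5, -22.75, -5.25, 235.5  ⇒  Σ = 325
Area = |Σ|/2 = 162.5.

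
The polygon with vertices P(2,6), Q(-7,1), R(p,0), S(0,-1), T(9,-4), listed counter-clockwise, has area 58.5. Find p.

-1

Write out the shoelace sum; only the two edges meeting at R involve p:
2·Area = [((-7)·0 − p·1) + (p·(-1) − 0·0)] + 115
       = -2·p + 115 = 117
⇒ p = -1.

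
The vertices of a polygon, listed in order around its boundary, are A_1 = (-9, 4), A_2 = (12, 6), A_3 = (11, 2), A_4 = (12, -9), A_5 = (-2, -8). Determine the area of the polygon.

Apply Gauss's area formula: 2A = Σ (x_i·y_{i+1} − x_{i+1}·y_i), indices taken mod 5.
Σ = (-102) + (-42) + (-123) + (-114) + (-80) = -461
Area = |Σ|/2 = 230.5.

230.5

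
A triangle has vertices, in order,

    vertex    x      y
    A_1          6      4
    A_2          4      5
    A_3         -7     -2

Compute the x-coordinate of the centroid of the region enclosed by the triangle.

Apply the surveyor's formula. First the cross-terms c_i = x_i·y_{i+1} − x_{i+1}·y_i:
  14, 27, -16  ⇒  2A = 25, A = 12.5.
Then Σ (x_i + x_{i+1})·c_i = 75, so x̄ = 75 / (6·12.5) = 1.

1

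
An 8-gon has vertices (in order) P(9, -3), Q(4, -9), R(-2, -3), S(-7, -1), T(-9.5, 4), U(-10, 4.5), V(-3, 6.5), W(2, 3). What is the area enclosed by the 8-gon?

132.375

Σ = (-69) + (-30) + (-19) + (-37.5) + (-2.75) + (-51.5) + (-22) + (-33) = -264.75
Area = |Σ|/2 = 132.375.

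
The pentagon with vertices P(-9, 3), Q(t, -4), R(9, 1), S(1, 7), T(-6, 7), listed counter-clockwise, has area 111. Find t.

3

Write out the shoelace sum; only the two edges meeting at Q involve t:
2·Area = [((-9)·(-4) − t·3) + (t·1 − 9·(-4))] + 156
       = -2·t + 228 = 222
⇒ t = 3.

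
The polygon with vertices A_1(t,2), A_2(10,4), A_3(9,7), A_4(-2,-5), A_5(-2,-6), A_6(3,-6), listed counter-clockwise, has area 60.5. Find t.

The doubled signed area Σ (x_i y_{i+1} − x_{i+1} y_i) is linear in t.
With t=0 it equals 21; the coefficient of t is 10 (from the two edges through A_1).
So 10·t + 21 = 2·60.5 = 121 ⇒ t = 10.

10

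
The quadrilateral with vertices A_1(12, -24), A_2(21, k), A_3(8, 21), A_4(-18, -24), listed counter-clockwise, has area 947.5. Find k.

11

Write out the shoelace sum; only the two edges meeting at A_2 involve k:
2·Area = [(12·k − 21·(-24)) + (21·21 − 8·k)] + 906
       = 4·k + 1851 = 1895
⇒ k = 11.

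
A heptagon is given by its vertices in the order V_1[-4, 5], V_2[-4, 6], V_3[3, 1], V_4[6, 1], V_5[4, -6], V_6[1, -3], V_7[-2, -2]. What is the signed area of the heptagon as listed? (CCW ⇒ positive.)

-50.5

Apply the shoelace formula: 2A = Σ (x_i·y_{i+1} − x_{i+1}·y_i), indices taken mod 7.
Σ = (-4) + (-22) + (-3) + (-40) + (-6) + (-8) + (-18) = -101
Signed area = Σ/2 = -50.5 (negative ⇒ clockwise traversal).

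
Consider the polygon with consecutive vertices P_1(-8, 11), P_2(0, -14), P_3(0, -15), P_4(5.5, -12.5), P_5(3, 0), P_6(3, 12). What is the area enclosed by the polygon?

Apply the shoelace (surveyor's) formula: 2A = Σ (x_i·y_{i+1} − x_{i+1}·y_i), indices taken mod 6.
P_1→P_2: (-8)(-14) − (0)(11) = 112
P_2→P_3: (0)(-15) − (0)(-14) = 0
P_3→P_4: (0)(-12.5) − (5.5)(-15) = 82.5
P_4→P_5: (5.5)(0) − (3)(-12.5) = 37.5
P_5→P_6: (3)(12) − (3)(0) = 36
P_6→P_1: (3)(11) − (-8)(12) = 129
Σ = 397
Area = |Σ|/2 = 198.5.

198.5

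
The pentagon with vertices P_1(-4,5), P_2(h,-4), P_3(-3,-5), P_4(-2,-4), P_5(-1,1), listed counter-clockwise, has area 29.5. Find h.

Write out the shoelace sum; only the two edges meeting at P_2 involve h:
2·Area = [((-4)·(-4) − h·5) + (h·(-5) − (-3)·(-4))] + -5
       = -10·h + -1 = 59
⇒ h = -6.

-6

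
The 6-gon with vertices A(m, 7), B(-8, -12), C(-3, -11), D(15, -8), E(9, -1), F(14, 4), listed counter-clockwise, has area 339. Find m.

Write out the shoelace sum; only the two edges meeting at A involve m:
2·Area = [(14·7 − m·4) + (m·(-12) − (-8)·7)] + 348
       = -16·m + 502 = 678
⇒ m = -11.

-11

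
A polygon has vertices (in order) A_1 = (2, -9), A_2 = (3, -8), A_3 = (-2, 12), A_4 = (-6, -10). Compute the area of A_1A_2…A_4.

98.5

Cross-terms: 11, 20, 92, 74  ⇒  Σ = 197
Area = |Σ|/2 = 98.5.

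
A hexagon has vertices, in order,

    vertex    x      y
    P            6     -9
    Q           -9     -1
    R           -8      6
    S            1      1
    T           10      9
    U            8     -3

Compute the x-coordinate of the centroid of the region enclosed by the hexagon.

Apply the surveyor's formula. First the cross-terms c_i = x_i·y_{i+1} − x_{i+1}·y_i:
  -87, -62, -14, -1, -102, -54  ⇒  2A = -320, A = -160.
Then Σ (x_i + x_{i+1})·c_i = -1190, so x̄ = -1190 / (6·(-160)) = 119/96.

119/96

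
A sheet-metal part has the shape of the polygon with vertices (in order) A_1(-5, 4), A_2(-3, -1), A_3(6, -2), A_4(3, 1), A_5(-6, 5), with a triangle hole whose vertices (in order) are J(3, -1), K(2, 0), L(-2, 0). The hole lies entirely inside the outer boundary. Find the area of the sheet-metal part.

Outer boundary:
Apply Gauss's area formula: 2A = Σ (x_i·y_{i+1} − x_{i+1}·y_i), indices taken mod 5.
A_1→A_2: (-5)(-1) − (-3)(4) = 17
A_2→A_3: (-3)(-2) − (6)(-1) = 12
A_3→A_4: (6)(1) − (3)(-2) = 12
A_4→A_5: (3)(5) − (-6)(1) = 21
A_5→A_1: (-6)(4) − (-5)(5) = 1
Σ = 63
Area = |Σ|/2 = 31.5.
Hole:
Apply Gauss's area formula: 2A = Σ (x_i·y_{i+1} − x_{i+1}·y_i), indices taken mod 3.
Cross-terms: 2, 0, 2  ⇒  Σ = 4
Area = |Σ|/2 = 2.
Net area = 31.5 − 2 = 29.5.

29.5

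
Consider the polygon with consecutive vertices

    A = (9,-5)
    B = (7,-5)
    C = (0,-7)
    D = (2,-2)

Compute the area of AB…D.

18.5

Apply the surveyor's formula: 2A = Σ (x_i·y_{i+1} − x_{i+1}·y_i), indices taken mod 4.
Cross-terms: -10, -49, 14, 8  ⇒  Σ = -37
Area = |Σ|/2 = 18.5.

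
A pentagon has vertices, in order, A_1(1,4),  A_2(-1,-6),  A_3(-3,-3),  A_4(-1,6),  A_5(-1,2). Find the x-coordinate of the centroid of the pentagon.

Apply Gauss's area formula. First the cross-terms c_i = x_i·y_{i+1} − x_{i+1}·y_i:
  -2, -15, -21, 4, -6  ⇒  2A = -40, A = -20.
Then Σ (x_i + x_{i+1})·c_i = 136, so x̄ = 136 / (6·(-20)) = -17/15.

-17/15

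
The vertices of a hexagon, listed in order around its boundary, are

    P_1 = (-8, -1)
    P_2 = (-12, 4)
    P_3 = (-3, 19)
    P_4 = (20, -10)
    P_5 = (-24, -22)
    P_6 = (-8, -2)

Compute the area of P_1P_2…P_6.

Cross-terms: -44, -216, -350, -680, -128, -8  ⇒  Σ = -1426
Area = |Σ|/2 = 713.

713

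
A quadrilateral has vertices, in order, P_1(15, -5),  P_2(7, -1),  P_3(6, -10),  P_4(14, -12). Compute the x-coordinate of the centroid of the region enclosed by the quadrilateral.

693/67

Apply Gauss's area formula. First the cross-terms c_i = x_i·y_{i+1} − x_{i+1}·y_i:
  20, -64, 68, 110  ⇒  2A = 134, A = 67.
Then Σ (x_i + x_{i+1})·c_i = 4158, so x̄ = 4158 / (6·67) = 693/67.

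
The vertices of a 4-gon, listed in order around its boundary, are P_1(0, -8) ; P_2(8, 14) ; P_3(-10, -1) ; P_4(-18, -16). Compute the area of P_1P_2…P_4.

241

Cross-terms: 64, 132, 142, 144  ⇒  Σ = 482
Area = |Σ|/2 = 241.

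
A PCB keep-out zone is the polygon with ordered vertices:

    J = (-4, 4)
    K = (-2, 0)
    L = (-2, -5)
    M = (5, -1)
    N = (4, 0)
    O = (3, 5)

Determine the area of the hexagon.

Cross-terms: 8, 10, 27, 4, 20, 32  ⇒  Σ = 101
Area = |Σ|/2 = 50.5.

50.5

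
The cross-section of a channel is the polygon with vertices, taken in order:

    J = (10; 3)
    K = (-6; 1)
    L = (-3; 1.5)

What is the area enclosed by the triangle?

Apply the shoelace formula: 2A = Σ (x_i·y_{i+1} − x_{i+1}·y_i), indices taken mod 3.
Σ = (28) + (-6) + (-24) = -2
Area = |Σ|/2 = 1.

1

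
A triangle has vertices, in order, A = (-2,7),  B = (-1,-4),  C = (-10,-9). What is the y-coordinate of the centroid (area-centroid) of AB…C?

-2

Apply the shoelace (surveyor's) formula. First the cross-terms c_i = x_i·y_{i+1} − x_{i+1}·y_i:
  15, -31, -88  ⇒  2A = -104, A = -52.
Then Σ (y_i + y_{i+1})·c_i = 624, so ȳ = 624 / (6·(-52)) = -2.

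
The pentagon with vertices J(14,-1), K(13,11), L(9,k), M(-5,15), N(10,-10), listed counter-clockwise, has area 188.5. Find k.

Write out the shoelace sum; only the two edges meeting at L involve k:
2·Area = [(13·k − 9·11) + (9·15 − (-5)·k)] + 197
       = 18·k + 233 = 377
⇒ k = 8.

8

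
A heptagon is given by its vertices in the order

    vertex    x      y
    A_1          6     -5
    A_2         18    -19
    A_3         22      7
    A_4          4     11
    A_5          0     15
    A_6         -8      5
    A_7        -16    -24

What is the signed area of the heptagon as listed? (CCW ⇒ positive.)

705

A_1→A_2: (6)(-19) − (18)(-5) = -24
A_2→A_3: (18)(7) − (22)(-19) = 544
A_3→A_4: (22)(11) − (4)(7) = 214
A_4→A_5: (4)(15) − (0)(11) = 60
A_5→A_6: (0)(5) − (-8)(15) = 120
A_6→A_7: (-8)(-24) − (-16)(5) = 272
A_7→A_1: (-16)(-5) − (6)(-24) = 224
Σ = 1410
Signed area = Σ/2 = 705 (positive ⇒ counter-clockwise traversal).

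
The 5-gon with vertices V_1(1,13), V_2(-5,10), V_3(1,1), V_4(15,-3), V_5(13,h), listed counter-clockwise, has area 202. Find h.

11

The doubled signed area Σ (x_i y_{i+1} − x_{i+1} y_i) is linear in h.
With h=0 it equals 250; the coefficient of h is 14 (from the two edges through V_5).
So 14·h + 250 = 2·202 = 404 ⇒ h = 11.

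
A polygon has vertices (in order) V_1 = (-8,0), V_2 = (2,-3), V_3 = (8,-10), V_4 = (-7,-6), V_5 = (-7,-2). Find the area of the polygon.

Apply Gauss's area formula: 2A = Σ (x_i·y_{i+1} − x_{i+1}·y_i), indices taken mod 5.
Σ = (24) + (4) + (-118) + (-28) + (-16) = -134
Area = |Σ|/2 = 67.

67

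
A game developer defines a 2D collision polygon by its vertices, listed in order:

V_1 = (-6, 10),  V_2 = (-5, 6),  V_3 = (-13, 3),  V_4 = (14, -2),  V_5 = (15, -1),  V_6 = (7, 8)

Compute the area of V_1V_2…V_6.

161

Apply Gauss's area formula: 2A = Σ (x_i·y_{i+1} − x_{i+1}·y_i), indices taken mod 6.
Cross-terms: 14, 63, -16, 16, 127, 118  ⇒  Σ = 322
Area = |Σ|/2 = 161.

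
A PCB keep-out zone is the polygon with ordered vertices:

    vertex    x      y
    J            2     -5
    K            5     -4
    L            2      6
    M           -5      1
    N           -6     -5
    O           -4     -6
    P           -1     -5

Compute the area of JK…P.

81.5

Apply the shoelace (surveyor's) formula: 2A = Σ (x_i·y_{i+1} − x_{i+1}·y_i), indices taken mod 7.
Cross-terms: 17, 38, 32, 31, 16, 14, 15  ⇒  Σ = 163
Area = |Σ|/2 = 81.5.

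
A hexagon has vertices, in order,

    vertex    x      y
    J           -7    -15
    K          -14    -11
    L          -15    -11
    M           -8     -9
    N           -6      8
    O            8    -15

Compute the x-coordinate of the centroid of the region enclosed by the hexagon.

Apply Gauss's area formula. First the cross-terms c_i = x_i·y_{i+1} − x_{i+1}·y_i:
  -133, -11, 47, -118, 26, -225  ⇒  2A = -414, A = -207.
Then Σ (x_i + x_{i+1})·c_i = 3510, so x̄ = 3510 / (6·(-207)) = -65/23.

-65/23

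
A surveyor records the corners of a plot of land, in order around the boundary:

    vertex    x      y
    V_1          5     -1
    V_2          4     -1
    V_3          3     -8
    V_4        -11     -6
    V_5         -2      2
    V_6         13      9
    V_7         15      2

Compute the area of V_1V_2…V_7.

174

Cross-terms: -1, -29, -106, -34, -44, -109, -25  ⇒  Σ = -348
Area = |Σ|/2 = 174.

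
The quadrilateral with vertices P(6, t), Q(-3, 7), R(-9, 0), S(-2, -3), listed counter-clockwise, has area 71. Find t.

Write out the shoelace sum; only the two edges meeting at P involve t:
2·Area = [((-2)·t − 6·(-3)) + (6·7 − (-3)·t)] + 90
       = 1·t + 150 = 142
⇒ t = -8.

-8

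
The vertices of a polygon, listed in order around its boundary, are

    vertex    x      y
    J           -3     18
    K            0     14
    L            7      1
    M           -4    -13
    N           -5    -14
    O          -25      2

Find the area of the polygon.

520

Σ = (-42) + (-98) + (-87) + (-9) + (-360) + (-444) = -1040
Area = |Σ|/2 = 520.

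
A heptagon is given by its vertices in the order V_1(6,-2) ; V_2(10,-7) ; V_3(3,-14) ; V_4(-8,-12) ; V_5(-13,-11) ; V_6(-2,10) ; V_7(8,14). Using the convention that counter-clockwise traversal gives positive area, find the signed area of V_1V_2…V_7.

-358.5

Apply the surveyor's formula: 2A = Σ (x_i·y_{i+1} − x_{i+1}·y_i), indices taken mod 7.
Cross-terms: -22, -119, -148, -68, -152, -108, -100  ⇒  Σ = -717
Signed area = Σ/2 = -358.5 (negative ⇒ clockwise traversal).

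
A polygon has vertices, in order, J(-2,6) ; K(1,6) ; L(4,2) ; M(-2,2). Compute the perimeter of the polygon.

|JK| = √((3)² + (0)²) = √9 = 3
|KL| = √((3)² + (-4)²) = √25 = 5
|LM| = √((-6)² + (0)²) = √36 = 6
|MJ| = √((0)² + (4)²) = √16 = 4
Perimeter = 3 + 5 + 6 + 4 = 18.

18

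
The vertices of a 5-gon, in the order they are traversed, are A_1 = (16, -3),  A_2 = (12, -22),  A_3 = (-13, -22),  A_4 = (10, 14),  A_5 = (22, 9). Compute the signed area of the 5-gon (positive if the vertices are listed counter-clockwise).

A_1→A_2: (16)(-22) − (12)(-3) = -316
A_2→A_3: (12)(-22) − (-13)(-22) = -550
A_3→A_4: (-13)(14) − (10)(-22) = 38
A_4→A_5: (10)(9) − (22)(14) = -218
A_5→A_1: (22)(-3) − (16)(9) = -210
Σ = -1256
Signed area = Σ/2 = -628 (negative ⇒ clockwise traversal).

-628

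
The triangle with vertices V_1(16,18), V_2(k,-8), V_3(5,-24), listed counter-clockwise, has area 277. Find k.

-4

The doubled signed area Σ (x_i y_{i+1} − x_{i+1} y_i) is linear in k.
With k=0 it equals 386; the coefficient of k is -42 (from the two edges through V_2).
So -42·k + 386 = 2·277 = 554 ⇒ k = -4.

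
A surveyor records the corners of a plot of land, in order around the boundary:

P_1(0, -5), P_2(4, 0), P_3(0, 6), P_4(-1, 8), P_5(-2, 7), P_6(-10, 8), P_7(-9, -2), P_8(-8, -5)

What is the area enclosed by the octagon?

137

Σ = (20) + (24) + (6) + (9) + (54) + (92) + (29) + (40) = 274
Area = |Σ|/2 = 137.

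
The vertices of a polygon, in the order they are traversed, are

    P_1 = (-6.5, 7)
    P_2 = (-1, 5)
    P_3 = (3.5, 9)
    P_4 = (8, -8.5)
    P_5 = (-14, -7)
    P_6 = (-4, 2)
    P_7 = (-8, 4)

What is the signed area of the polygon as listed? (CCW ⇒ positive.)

Apply Gauss's area formula: 2A = Σ (x_i·y_{i+1} − x_{i+1}·y_i), indices taken mod 7.
Cross-terms: -25.5, -26.5, -101.75, -175, -56, 0, -30  ⇒  Σ = -414.75
Signed area = Σ/2 = -207.375 (negative ⇒ clockwise traversal).

-207.375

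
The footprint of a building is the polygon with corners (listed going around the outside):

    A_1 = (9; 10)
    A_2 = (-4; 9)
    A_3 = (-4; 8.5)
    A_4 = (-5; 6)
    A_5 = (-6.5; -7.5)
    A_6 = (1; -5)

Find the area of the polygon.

Apply the shoelace formula: 2A = Σ (x_i·y_{i+1} − x_{i+1}·y_i), indices taken mod 6.
A_1→A_2: (9)(9) − (-4)(10) = 121
A_2→A_3: (-4)(8.5) − (-4)(9) = 2
A_3→A_4: (-4)(6) − (-5)(8.5) = 18.5
A_4→A_5: (-5)(-7.5) − (-6.5)(6) = 76.5
A_5→A_6: (-6.5)(-5) − (1)(-7.5) = 40
A_6→A_1: (1)(10) − (9)(-5) = 55
Σ = 313
Area = |Σ|/2 = 156.5.

156.5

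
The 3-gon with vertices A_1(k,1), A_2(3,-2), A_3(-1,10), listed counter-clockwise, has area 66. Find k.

-9

The doubled signed area Σ (x_i y_{i+1} − x_{i+1} y_i) is linear in k.
With k=0 it equals 24; the coefficient of k is -12 (from the two edges through A_1).
So -12·k + 24 = 2·66 = 132 ⇒ k = -9.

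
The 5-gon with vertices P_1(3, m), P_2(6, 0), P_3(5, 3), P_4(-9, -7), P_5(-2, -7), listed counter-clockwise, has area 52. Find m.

Write out the shoelace sum; only the two edges meeting at P_1 involve m:
2·Area = [((-2)·m − 3·(-7)) + (3·0 − 6·m)] + 59
       = -8·m + 80 = 104
⇒ m = -3.

-3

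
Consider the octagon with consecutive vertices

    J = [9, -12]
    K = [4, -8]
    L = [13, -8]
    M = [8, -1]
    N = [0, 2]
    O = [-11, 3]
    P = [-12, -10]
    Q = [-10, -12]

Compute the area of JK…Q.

Apply the shoelace formula: 2A = Σ (x_i·y_{i+1} − x_{i+1}·y_i), indices taken mod 8.
Σ = (-24) + (72) + (51) + (16) + (22) + (146) + (44) + (228) = 555
Area = |Σ|/2 = 277.5.

277.5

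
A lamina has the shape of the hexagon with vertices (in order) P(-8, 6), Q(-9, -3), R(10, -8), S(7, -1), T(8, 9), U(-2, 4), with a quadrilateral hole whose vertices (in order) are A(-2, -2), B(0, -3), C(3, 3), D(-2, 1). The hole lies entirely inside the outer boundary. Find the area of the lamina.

Outer boundary:
Apply Gauss's area formula: 2A = Σ (x_i·y_{i+1} − x_{i+1}·y_i), indices taken mod 6.
P→Q: (-8)(-3) − (-9)(6) = 78
Q→R: (-9)(-8) − (10)(-3) = 102
R→S: (10)(-1) − (7)(-8) = 46
S→T: (7)(9) − (8)(-1) = 71
T→U: (8)(4) − (-2)(9) = 50
U→P: (-2)(6) − (-8)(4) = 20
Σ = 367
Area = |Σ|/2 = 183.5.
Hole:
A→B: (-2)(-3) − (0)(-2) = 6
B→C: (0)(3) − (3)(-3) = 9
C→D: (3)(1) − (-2)(3) = 9
D→A: (-2)(-2) − (-2)(1) = 6
Σ = 30
Area = |Σ|/2 = 15.
Net area = 183.5 − 15 = 168.5.

168.5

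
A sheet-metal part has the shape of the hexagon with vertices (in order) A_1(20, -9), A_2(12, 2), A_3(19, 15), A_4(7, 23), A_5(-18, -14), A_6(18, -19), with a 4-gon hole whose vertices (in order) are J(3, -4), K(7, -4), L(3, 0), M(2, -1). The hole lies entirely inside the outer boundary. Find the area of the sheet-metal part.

865

Outer boundary:
Apply the surveyor's formula: 2A = Σ (x_i·y_{i+1} − x_{i+1}·y_i), indices taken mod 6.
Σ = (148) + (142) + (332) + (316) + (594) + (218) = 1750
Area = |Σ|/2 = 875.
Hole:
Apply the surveyor's formula: 2A = Σ (x_i·y_{i+1} − x_{i+1}·y_i), indices taken mod 4.
Σ = (16) + (12) + (-3) + (-5) = 20
Area = |Σ|/2 = 10.
Net area = 875 − 10 = 865.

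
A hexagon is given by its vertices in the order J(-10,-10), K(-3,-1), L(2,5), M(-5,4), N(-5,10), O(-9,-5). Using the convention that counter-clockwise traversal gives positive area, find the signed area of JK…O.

Apply the surveyor's formula: 2A = Σ (x_i·y_{i+1} − x_{i+1}·y_i), indices taken mod 6.
J→K: (-10)(-1) − (-3)(-10) = -20
K→L: (-3)(5) − (2)(-1) = -13
L→M: (2)(4) − (-5)(5) = 33
M→N: (-5)(10) − (-5)(4) = -30
N→O: (-5)(-5) − (-9)(10) = 115
O→J: (-9)(-10) − (-10)(-5) = 40
Σ = 125
Signed area = Σ/2 = 62.5 (positive ⇒ counter-clockwise traversal).

62.5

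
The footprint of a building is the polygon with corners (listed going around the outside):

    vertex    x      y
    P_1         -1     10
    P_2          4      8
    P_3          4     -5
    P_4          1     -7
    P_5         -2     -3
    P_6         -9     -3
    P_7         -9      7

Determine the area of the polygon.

Apply Gauss's area formula: 2A = Σ (x_i·y_{i+1} − x_{i+1}·y_i), indices taken mod 7.
Σ = (-48) + (-52) + (-23) + (-17) + (-21) + (-90) + (-83) = -334
Area = |Σ|/2 = 167.

167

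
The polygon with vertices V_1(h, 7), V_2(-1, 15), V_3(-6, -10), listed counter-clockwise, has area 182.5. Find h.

12

The doubled signed area Σ (x_i y_{i+1} − x_{i+1} y_i) is linear in h.
With h=0 it equals 65; the coefficient of h is 25 (from the two edges through V_1).
So 25·h + 65 = 2·182.5 = 365 ⇒ h = 12.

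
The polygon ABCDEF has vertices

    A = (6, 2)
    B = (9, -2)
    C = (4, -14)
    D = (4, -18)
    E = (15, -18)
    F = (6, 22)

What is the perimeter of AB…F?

94

|AB| = √((3)² + (-4)²) = √25 = 5
|BC| = √((-5)² + (-12)²) = √169 = 13
|CD| = √((0)² + (-4)²) = √16 = 4
|DE| = √((11)² + (0)²) = √121 = 11
|EF| = √((-9)² + (40)²) = √1681 = 41
|FA| = √((0)² + (-20)²) = √400 = 20
Perimeter = 5 + 13 + 4 + 11 + 41 + 20 = 94.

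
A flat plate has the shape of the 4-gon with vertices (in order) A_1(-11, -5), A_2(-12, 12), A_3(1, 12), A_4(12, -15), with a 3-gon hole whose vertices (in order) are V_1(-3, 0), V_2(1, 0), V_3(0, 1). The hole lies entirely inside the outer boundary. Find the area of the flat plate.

Outer boundary:
Apply the surveyor's formula: 2A = Σ (x_i·y_{i+1} − x_{i+1}·y_i), indices taken mod 4.
Σ = (-192) + (-156) + (-159) + (-225) = -732
Area = |Σ|/2 = 366.
Hole:
Apply Gauss's area formula: 2A = Σ (x_i·y_{i+1} − x_{i+1}·y_i), indices taken mod 3.
Σ = (0) + (1) + (3) = 4
Area = |Σ|/2 = 2.
Net area = 366 − 2 = 364.

364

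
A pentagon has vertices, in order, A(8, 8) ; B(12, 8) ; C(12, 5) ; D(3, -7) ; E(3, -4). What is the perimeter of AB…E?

38

|AB| = √((4)² + (0)²) = √16 = 4
|BC| = √((0)² + (-3)²) = √9 = 3
|CD| = √((-9)² + (-12)²) = √225 = 15
|DE| = √((0)² + (3)²) = √9 = 3
|EA| = √((5)² + (12)²) = √169 = 13
Perimeter = 4 + 3 + 15 + 3 + 13 = 38.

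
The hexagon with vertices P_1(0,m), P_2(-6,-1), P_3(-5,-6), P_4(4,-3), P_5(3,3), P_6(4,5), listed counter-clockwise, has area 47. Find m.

Write out the shoelace sum; only the two edges meeting at P_1 involve m:
2·Area = [(4·m − 0·5) + (0·(-1) − (-6)·m)] + 94
       = 10·m + 94 = 94
⇒ m = 0.

0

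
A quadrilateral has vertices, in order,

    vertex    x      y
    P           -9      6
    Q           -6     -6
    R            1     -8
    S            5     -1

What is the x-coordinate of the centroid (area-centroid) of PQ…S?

Apply the shoelace (surveyor's) formula. First the cross-terms c_i = x_i·y_{i+1} − x_{i+1}·y_i:
  90, 54, 39, 21  ⇒  2A = 204, A = 102.
Then Σ (x_i + x_{i+1})·c_i = -1470, so x̄ = -1470 / (6·102) = -245/102.

-245/102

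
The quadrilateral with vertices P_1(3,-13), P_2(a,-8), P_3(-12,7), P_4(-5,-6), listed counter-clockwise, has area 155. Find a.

Write out the shoelace sum; only the two edges meeting at P_2 involve a:
2·Area = [(3·(-8) − a·(-13)) + (a·7 − (-12)·(-8))] + 190
       = 20·a + 70 = 310
⇒ a = 12.

12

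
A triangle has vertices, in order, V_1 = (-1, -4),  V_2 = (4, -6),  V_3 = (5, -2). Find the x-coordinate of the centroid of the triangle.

Apply Gauss's area formula. First the cross-terms c_i = x_i·y_{i+1} − x_{i+1}·y_i:
  22, 22, -22  ⇒  2A = 22, A = 11.
Then Σ (x_i + x_{i+1})·c_i = 176, so x̄ = 176 / (6·11) = 8/3.

8/3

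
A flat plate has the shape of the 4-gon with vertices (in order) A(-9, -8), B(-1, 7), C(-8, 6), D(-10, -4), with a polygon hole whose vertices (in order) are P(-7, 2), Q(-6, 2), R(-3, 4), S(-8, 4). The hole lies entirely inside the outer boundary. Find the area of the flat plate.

Outer boundary:
A→B: (-9)(7) − (-1)(-8) = -71
B→C: (-1)(6) − (-8)(7) = 50
C→D: (-8)(-4) − (-10)(6) = 92
D→A: (-10)(-8) − (-9)(-4) = 44
Σ = 115
Area = |Σ|/2 = 57.5.
Hole:
Cross-terms: -2, -18, 20, 12  ⇒  Σ = 12
Area = |Σ|/2 = 6.
Net area = 57.5 − 6 = 51.5.

51.5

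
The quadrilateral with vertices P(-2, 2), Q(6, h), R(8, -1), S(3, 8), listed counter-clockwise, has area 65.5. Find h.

The doubled signed area Σ (x_i y_{i+1} − x_{i+1} y_i) is linear in h.
With h=0 it equals 71; the coefficient of h is -10 (from the two edges through Q).
So -10·h + 71 = 2·65.5 = 131 ⇒ h = -6.

-6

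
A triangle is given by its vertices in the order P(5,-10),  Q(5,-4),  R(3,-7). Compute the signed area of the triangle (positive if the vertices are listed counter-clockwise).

6

Apply Gauss's area formula: 2A = Σ (x_i·y_{i+1} − x_{i+1}·y_i), indices taken mod 3.
P→Q: (5)(-4) − (5)(-10) = 30
Q→R: (5)(-7) − (3)(-4) = -23
R→P: (3)(-10) − (5)(-7) = 5
Σ = 12
Signed area = Σ/2 = 6 (positive ⇒ counter-clockwise traversal).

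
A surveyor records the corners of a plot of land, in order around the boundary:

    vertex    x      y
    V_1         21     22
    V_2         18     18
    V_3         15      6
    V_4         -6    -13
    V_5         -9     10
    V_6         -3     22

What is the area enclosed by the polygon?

Apply the surveyor's formula: 2A = Σ (x_i·y_{i+1} − x_{i+1}·y_i), indices taken mod 6.
Σ = (-18) + (-162) + (-159) + (-177) + (-168) + (-528) = -1212
Area = |Σ|/2 = 606.

606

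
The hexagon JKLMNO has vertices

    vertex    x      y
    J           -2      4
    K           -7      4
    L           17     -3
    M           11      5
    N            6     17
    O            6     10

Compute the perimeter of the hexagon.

70

|JK| = √((-5)² + (0)²) = √25 = 5
|KL| = √((24)² + (-7)²) = √625 = 25
|LM| = √((-6)² + (8)²) = √100 = 10
|MN| = √((-5)² + (12)²) = √169 = 13
|NO| = √((0)² + (-7)²) = √49 = 7
|OJ| = √((-8)² + (-6)²) = √100 = 10
Perimeter = 5 + 25 + 10 + 13 + 7 + 10 = 70.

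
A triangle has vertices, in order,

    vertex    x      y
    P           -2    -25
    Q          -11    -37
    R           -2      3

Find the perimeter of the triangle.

|PQ| = √((-9)² + (-12)²) = √225 = 15
|QR| = √((9)² + (40)²) = √1681 = 41
|RP| = √((0)² + (-28)²) = √784 = 28
Perimeter = 15 + 41 + 28 = 84.

84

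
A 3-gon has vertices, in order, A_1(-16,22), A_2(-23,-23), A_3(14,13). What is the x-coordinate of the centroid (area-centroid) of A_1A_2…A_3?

-25/3

Apply the shoelace (surveyor's) formula. First the cross-terms c_i = x_i·y_{i+1} − x_{i+1}·y_i:
  874, 23, 516  ⇒  2A = 1413, A = 706.5.
Then Σ (x_i + x_{i+1})·c_i = -35325, so x̄ = -35325 / (6·706.5) = -25/3.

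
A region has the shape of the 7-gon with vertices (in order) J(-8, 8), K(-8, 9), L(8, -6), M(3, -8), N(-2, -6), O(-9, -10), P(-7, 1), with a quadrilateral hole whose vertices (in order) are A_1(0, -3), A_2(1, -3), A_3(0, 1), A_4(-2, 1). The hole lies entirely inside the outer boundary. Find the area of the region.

Outer boundary:
Apply the shoelace formula: 2A = Σ (x_i·y_{i+1} − x_{i+1}·y_i), indices taken mod 7.
Cross-terms: -8, -24, -46, -34, -34, -79, -48  ⇒  Σ = -273
Area = |Σ|/2 = 136.5.
Hole:
Apply Gauss's area formula: 2A = Σ (x_i·y_{i+1} − x_{i+1}·y_i), indices taken mod 4.
Σ = (3) + (1) + (2) + (6) = 12
Area = |Σ|/2 = 6.
Net area = 136.5 − 6 = 130.5.

130.5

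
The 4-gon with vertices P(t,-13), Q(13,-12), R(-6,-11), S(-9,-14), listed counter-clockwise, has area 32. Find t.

Write out the shoelace sum; only the two edges meeting at P involve t:
2·Area = [((-9)·(-13) − t·(-14)) + (t·(-12) − 13·(-13))] + -230
       = 2·t + 56 = 64
⇒ t = 4.

4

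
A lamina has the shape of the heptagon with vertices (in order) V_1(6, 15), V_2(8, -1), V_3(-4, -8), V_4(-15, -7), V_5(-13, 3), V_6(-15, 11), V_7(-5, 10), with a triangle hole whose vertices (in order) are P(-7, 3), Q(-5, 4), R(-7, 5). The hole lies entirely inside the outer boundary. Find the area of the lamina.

373

Outer boundary:
Apply the shoelace (surveyor's) formula: 2A = Σ (x_i·y_{i+1} − x_{i+1}·y_i), indices taken mod 7.
Σ = (-126) + (-68) + (-92) + (-136) + (-98) + (-95) + (-135) = -750
Area = |Σ|/2 = 375.
Hole:
Apply Gauss's area formula: 2A = Σ (x_i·y_{i+1} − x_{i+1}·y_i), indices taken mod 3.
Σ = (-13) + (3) + (14) = 4
Area = |Σ|/2 = 2.
Net area = 375 − 2 = 373.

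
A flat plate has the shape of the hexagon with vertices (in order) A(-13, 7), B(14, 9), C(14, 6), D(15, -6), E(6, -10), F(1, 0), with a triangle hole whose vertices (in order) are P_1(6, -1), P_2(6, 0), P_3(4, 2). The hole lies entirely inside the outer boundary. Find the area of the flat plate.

263

Outer boundary:
Apply Gauss's area formula: 2A = Σ (x_i·y_{i+1} − x_{i+1}·y_i), indices taken mod 6.
A→B: (-13)(9) − (14)(7) = -215
B→C: (14)(6) − (14)(9) = -42
C→D: (14)(-6) − (15)(6) = -174
D→E: (15)(-10) − (6)(-6) = -114
E→F: (6)(0) − (1)(-10) = 10
F→A: (1)(7) − (-13)(0) = 7
Σ = -528
Area = |Σ|/2 = 264.
Hole:
Apply Gauss's area formula: 2A = Σ (x_i·y_{i+1} − x_{i+1}·y_i), indices taken mod 3.
P_1→P_2: (6)(0) − (6)(-1) = 6
P_2→P_3: (6)(2) − (4)(0) = 12
P_3→P_1: (4)(-1) − (6)(2) = -16
Σ = 2
Area = |Σ|/2 = 1.
Net area = 264 − 1 = 263.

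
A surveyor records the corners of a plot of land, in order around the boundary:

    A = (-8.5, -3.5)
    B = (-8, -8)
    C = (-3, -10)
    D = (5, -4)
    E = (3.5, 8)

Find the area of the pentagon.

Apply the shoelace formula: 2A = Σ (x_i·y_{i+1} − x_{i+1}·y_i), indices taken mod 5.
A→B: (-8.5)(-8) − (-8)(-3.5) = 40
B→C: (-8)(-10) − (-3)(-8) = 56
C→D: (-3)(-4) − (5)(-10) = 62
D→E: (5)(8) − (3.5)(-4) = 54
E→A: (3.5)(-3.5) − (-8.5)(8) = 55.75
Σ = 267.75
Area = |Σ|/2 = 133.875.

133.875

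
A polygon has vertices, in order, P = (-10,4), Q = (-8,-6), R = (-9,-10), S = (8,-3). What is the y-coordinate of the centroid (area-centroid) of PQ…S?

Apply the surveyor's formula. First the cross-terms c_i = x_i·y_{i+1} − x_{i+1}·y_i:
  92, 26, 107, 2  ⇒  2A = 227, A = 113.5.
Then Σ (y_i + y_{i+1})·c_i = -1989, so ȳ = -1989 / (6·113.5) = -663/227.

-663/227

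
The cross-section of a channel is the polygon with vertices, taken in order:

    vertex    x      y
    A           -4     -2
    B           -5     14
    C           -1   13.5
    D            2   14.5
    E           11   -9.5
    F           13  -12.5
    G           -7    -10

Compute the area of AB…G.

Cross-terms: -66, -53.5, -41.5, -178.5, -14, -217.5, -26  ⇒  Σ = -597
Area = |Σ|/2 = 298.5.

298.5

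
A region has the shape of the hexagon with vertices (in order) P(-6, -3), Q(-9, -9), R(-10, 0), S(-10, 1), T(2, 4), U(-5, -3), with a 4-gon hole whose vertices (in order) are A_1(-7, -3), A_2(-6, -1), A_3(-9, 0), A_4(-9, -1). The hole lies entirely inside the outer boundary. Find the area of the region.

Outer boundary:
Apply the shoelace formula: 2A = Σ (x_i·y_{i+1} − x_{i+1}·y_i), indices taken mod 6.
Σ = (27) + (-90) + (-10) + (-42) + (14) + (-3) = -104
Area = |Σ|/2 = 52.
Hole:
Apply Gauss's area formula: 2A = Σ (x_i·y_{i+1} − x_{i+1}·y_i), indices taken mod 4.
A_1→A_2: (-7)(-1) − (-6)(-3) = -11
A_2→A_3: (-6)(0) − (-9)(-1) = -9
A_3→A_4: (-9)(-1) − (-9)(0) = 9
A_4→A_1: (-9)(-3) − (-7)(-1) = 20
Σ = 9
Area = |Σ|/2 = 4.5.
Net area = 52 − 4.5 = 47.5.

47.5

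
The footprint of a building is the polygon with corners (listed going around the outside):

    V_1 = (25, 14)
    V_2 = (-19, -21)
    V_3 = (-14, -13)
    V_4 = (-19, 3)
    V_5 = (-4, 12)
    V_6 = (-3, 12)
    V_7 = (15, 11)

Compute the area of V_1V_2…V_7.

Apply the shoelace (surveyor's) formula: 2A = Σ (x_i·y_{i+1} − x_{i+1}·y_i), indices taken mod 7.
V_1→V_2: (25)(-21) − (-19)(14) = -259
V_2→V_3: (-19)(-13) − (-14)(-21) = -47
V_3→V_4: (-14)(3) − (-19)(-13) = -289
V_4→V_5: (-19)(12) − (-4)(3) = -216
V_5→V_6: (-4)(12) − (-3)(12) = -12
V_6→V_7: (-3)(11) − (15)(12) = -213
V_7→V_1: (15)(14) − (25)(11) = -65
Σ = -1101
Area = |Σ|/2 = 550.5.

550.5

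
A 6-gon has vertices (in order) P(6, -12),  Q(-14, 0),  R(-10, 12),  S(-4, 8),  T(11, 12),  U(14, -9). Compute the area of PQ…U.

Apply the shoelace formula: 2A = Σ (x_i·y_{i+1} − x_{i+1}·y_i), indices taken mod 6.
Σ = (-168) + (-168) + (-32) + (-136) + (-267) + (-114) = -885
Area = |Σ|/2 = 442.5.

442.5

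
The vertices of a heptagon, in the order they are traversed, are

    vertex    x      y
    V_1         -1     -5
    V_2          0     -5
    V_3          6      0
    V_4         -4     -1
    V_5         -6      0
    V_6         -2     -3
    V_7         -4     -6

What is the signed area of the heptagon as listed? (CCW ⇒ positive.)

Apply Gauss's area formula: 2A = Σ (x_i·y_{i+1} − x_{i+1}·y_i), indices taken mod 7.
Cross-terms: 5, 30, -6, -6, 18, 0, 14  ⇒  Σ = 55
Signed area = Σ/2 = 27.5 (positive ⇒ counter-clockwise traversal).

27.5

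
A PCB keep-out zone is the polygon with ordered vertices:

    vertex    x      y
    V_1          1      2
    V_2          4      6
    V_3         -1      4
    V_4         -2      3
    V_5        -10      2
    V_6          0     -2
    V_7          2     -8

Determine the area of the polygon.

43.5

Cross-terms: -2, 22, 5, 26, 20, 4, 12  ⇒  Σ = 87
Area = |Σ|/2 = 43.5.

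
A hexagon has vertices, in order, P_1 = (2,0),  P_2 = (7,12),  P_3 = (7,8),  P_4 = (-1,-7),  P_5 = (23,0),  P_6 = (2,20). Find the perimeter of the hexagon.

|P_1P_2| = √((5)² + (12)²) = √169 = 13
|P_2P_3| = √((0)² + (-4)²) = √16 = 4
|P_3P_4| = √((-8)² + (-15)²) = √289 = 17
|P_4P_5| = √((24)² + (7)²) = √625 = 25
|P_5P_6| = √((-21)² + (20)²) = √841 = 29
|P_6P_1| = √((0)² + (-20)²) = √400 = 20
Perimeter = 13 + 4 + 17 + 25 + 29 + 20 = 108.

108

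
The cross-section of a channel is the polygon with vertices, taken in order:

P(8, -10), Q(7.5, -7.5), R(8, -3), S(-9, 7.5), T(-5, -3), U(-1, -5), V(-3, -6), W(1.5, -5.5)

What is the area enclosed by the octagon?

108.75

Apply the shoelace (surveyor's) formula: 2A = Σ (x_i·y_{i+1} − x_{i+1}·y_i), indices taken mod 8.
P→Q: (8)(-7.5) − (7.5)(-10) = 15
Q→R: (7.5)(-3) − (8)(-7.5) = 37.5
R→S: (8)(7.5) − (-9)(-3) = 33
S→T: (-9)(-3) − (-5)(7.5) = 64.5
T→U: (-5)(-5) − (-1)(-3) = 22
U→V: (-1)(-6) − (-3)(-5) = -9
V→W: (-3)(-5.5) − (1.5)(-6) = 25.5
W→P: (1.5)(-10) − (8)(-5.5) = 29
Σ = 217.5
Area = |Σ|/2 = 108.75.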